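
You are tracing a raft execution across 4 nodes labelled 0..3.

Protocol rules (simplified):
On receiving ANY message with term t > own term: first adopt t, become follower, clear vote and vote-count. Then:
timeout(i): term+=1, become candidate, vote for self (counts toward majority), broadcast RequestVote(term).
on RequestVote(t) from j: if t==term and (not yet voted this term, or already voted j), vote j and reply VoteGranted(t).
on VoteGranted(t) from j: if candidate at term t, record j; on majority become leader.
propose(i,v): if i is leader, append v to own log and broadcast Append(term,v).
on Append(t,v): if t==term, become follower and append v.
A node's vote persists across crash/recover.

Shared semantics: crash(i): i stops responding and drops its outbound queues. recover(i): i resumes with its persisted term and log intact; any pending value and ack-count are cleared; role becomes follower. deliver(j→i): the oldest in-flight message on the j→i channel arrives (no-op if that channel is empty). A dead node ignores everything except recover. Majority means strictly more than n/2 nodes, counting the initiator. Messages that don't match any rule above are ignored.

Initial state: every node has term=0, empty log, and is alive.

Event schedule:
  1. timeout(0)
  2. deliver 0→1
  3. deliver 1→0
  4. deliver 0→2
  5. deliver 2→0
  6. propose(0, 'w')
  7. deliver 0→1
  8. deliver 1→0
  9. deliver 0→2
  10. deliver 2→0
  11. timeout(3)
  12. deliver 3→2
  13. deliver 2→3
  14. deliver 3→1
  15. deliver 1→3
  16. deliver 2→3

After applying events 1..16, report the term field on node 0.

after 1 — timeout(0): n0:cand/t1/[-]
after 2 — deliver 0→1: n1:foll/t1/[-]
after 3 — deliver 1→0: ·
after 4 — deliver 0→2: n2:foll/t1/[-]
after 5 — deliver 2→0: n0:lead/t1/[-]
after 6 — propose(0,'w'): n0:lead/t1/[w]
after 7 — deliver 0→1: n1:foll/t1/[w]
after 8 — deliver 1→0: ·
after 9 — deliver 0→2: n2:foll/t1/[w]
after 10 — deliver 2→0: ·
after 11 — timeout(3): n3:cand/t1/[-]
after 12 — deliver 3→2: ·
after 13 — deliver 2→3: ·
after 14 — deliver 3→1: ·
after 15 — deliver 1→3: ·
after 16 — deliver 2→3: ·

1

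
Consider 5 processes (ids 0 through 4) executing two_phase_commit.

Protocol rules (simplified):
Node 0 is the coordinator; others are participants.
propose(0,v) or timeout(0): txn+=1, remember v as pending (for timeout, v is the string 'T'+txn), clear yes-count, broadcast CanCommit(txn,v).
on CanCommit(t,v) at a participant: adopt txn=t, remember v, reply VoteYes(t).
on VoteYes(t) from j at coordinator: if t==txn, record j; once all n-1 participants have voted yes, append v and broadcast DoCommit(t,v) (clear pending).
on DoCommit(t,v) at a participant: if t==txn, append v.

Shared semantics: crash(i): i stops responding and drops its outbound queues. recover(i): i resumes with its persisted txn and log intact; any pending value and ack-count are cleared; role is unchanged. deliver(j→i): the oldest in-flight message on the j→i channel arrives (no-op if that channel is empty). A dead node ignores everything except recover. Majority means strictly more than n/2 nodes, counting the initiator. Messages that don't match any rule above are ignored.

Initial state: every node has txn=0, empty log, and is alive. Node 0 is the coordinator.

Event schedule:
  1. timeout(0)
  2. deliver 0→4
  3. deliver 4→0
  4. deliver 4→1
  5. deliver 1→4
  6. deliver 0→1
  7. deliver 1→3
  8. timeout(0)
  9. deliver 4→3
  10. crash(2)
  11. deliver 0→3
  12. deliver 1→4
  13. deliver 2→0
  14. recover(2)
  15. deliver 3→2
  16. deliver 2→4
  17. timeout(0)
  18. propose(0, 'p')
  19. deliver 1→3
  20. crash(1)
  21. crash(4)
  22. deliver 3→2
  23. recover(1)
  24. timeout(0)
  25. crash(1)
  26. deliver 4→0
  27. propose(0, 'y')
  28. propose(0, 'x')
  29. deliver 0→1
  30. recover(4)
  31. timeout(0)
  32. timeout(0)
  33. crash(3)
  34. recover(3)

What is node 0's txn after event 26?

5

1. timeout(0):  <0:coor t1 ->
2. deliver 0→4:  <4:part t1 ->
3. deliver 4→0:  nop
4. deliver 4→1:  nop
5. deliver 1→4:  nop
6. deliver 0→1:  <1:part t1 ->
7. deliver 1→3:  nop
8. timeout(0):  <0:coor t2 ->
9. deliver 4→3:  nop
10. crash(2):  <2:✗part t0 ->
11. deliver 0→3:  <3:part t1 ->
12. deliver 1→4:  nop
13. deliver 2→0:  nop
14. recover(2):  <2:part t0 ->
15. deliver 3→2:  nop
16. deliver 2→4:  nop
17. timeout(0):  <0:coor t3 ->
18. propose(0,'p'):  <0:coor t4 ->
19. deliver 1→3:  nop
20. crash(1):  <1:✗part t1 ->
21. crash(4):  <4:✗part t1 ->
22. deliver 3→2:  nop
23. recover(1):  <1:part t1 ->
24. timeout(0):  <0:coor t5 ->
25. crash(1):  <1:✗part t1 ->
26. deliver 4→0:  nop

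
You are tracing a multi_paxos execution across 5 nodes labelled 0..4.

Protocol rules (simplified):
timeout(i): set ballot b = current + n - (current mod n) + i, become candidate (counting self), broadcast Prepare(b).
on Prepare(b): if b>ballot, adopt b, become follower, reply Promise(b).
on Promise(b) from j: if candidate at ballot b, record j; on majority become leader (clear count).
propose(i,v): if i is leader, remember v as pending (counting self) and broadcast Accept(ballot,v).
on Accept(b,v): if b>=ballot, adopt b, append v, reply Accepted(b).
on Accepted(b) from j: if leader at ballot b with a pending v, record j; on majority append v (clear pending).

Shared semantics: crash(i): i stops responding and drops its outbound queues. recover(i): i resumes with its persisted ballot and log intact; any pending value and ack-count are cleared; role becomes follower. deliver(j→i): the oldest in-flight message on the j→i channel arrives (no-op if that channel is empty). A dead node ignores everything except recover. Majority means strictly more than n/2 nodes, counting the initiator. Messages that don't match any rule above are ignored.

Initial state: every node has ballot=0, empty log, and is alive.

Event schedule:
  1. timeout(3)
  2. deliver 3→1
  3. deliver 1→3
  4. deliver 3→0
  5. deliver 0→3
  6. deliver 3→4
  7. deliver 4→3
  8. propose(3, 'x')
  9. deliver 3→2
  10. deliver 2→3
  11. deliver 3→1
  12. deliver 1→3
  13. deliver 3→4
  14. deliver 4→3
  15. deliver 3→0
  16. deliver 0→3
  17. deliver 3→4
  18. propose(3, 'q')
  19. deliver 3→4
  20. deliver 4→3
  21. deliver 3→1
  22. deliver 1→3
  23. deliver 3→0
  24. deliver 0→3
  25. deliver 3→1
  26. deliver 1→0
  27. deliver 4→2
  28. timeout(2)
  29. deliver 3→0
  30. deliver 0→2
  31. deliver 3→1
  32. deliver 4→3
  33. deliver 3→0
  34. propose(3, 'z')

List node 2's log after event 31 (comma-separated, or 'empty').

empty

e1 timeout(3): 3[cand,b=8,-]
e2 deliver 3→1: 1[foll,b=8,-]
e3 deliver 1→3: ·
e4 deliver 3→0: 0[foll,b=8,-]
e5 deliver 0→3: 3[lead,b=8,-]
e6 deliver 3→4: 4[foll,b=8,-]
e7 deliver 4→3: ·
e8 propose(3,'x'): ·
e9 deliver 3→2: 2[foll,b=8,-]
e10 deliver 2→3: ·
e11 deliver 3→1: 1[foll,b=8,x]
e12 deliver 1→3: ·
e13 deliver 3→4: 4[foll,b=8,x]
e14 deliver 4→3: 3[lead,b=8,x]
e15 deliver 3→0: 0[foll,b=8,x]
e16 deliver 0→3: ·
e17 deliver 3→4: ·
e18 propose(3,'q'): ·
e19 deliver 3→4: 4[foll,b=8,x,q]
e20 deliver 4→3: ·
e21 deliver 3→1: 1[foll,b=8,x,q]
e22 deliver 1→3: 3[lead,b=8,x,q]
e23 deliver 3→0: 0[foll,b=8,x,q]
e24 deliver 0→3: ·
e25 deliver 3→1: ·
e26 deliver 1→0: ·
e27 deliver 4→2: ·
e28 timeout(2): 2[cand,b=12,-]
e29 deliver 3→0: ·
e30 deliver 0→2: ·
e31 deliver 3→1: ·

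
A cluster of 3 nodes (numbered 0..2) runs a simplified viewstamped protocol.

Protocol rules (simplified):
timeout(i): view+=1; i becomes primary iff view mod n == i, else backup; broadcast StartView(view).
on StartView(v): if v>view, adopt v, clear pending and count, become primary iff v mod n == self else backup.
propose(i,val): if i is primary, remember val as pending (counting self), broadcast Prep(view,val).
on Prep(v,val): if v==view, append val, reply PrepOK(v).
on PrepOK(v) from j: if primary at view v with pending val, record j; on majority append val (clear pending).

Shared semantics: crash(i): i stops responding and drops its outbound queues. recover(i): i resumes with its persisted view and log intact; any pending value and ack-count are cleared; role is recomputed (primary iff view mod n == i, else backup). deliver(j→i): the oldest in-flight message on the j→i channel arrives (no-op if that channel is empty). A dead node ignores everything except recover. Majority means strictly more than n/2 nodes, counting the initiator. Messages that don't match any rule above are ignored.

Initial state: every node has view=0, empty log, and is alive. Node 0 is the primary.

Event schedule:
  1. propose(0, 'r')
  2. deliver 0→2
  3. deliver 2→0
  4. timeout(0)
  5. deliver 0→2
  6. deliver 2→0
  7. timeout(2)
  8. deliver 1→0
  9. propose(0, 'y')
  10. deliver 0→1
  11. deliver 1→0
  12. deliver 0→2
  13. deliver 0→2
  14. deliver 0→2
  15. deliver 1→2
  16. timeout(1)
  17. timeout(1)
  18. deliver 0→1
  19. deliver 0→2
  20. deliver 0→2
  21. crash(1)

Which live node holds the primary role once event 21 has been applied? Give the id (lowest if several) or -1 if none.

after 1 — propose(0,'r'): ·
after 2 — deliver 0→2: n2:back/v0/[r]
after 3 — deliver 2→0: n0:prim/v0/[r]
after 4 — timeout(0): n0:back/v1/[r]
after 5 — deliver 0→2: n2:back/v1/[r]
after 6 — deliver 2→0: ·
after 7 — timeout(2): n2:prim/v2/[r]
after 8 — deliver 1→0: ·
after 9 — propose(0,'y'): ·
after 10 — deliver 0→1: n1:back/v0/[r]
after 11 — deliver 1→0: ·
after 12 — deliver 0→2: ·
after 13 — deliver 0→2: ·
after 14 — deliver 0→2: ·
after 15 — deliver 1→2: ·
after 16 — timeout(1): n1:prim/v1/[r]
after 17 — timeout(1): n1:back/v2/[r]
after 18 — deliver 0→1: ·
after 19 — deliver 0→2: ·
after 20 — deliver 0→2: ·
after 21 — crash(1): n1:✗back/v2/[r]

2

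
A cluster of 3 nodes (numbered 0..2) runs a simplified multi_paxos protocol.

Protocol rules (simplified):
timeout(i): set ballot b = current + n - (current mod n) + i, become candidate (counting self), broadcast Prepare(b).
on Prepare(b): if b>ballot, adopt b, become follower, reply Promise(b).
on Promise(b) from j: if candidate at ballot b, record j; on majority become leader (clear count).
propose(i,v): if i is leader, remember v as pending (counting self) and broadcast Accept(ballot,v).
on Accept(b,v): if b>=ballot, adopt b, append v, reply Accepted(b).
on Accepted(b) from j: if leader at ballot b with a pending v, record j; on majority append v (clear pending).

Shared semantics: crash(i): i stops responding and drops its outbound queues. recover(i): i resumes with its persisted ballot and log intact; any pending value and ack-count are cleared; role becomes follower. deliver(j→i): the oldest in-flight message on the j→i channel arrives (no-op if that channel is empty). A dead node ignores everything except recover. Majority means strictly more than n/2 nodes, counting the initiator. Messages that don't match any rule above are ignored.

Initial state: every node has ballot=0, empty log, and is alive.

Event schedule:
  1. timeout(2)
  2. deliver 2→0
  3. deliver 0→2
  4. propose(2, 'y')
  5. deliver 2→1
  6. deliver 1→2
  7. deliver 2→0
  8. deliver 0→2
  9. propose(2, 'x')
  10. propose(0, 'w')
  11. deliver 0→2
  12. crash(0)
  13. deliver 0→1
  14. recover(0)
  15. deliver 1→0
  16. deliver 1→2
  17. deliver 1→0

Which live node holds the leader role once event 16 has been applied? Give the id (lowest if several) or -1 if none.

step 1 timeout(2): 2={cand,b=5,log=-}
step 2 deliver 2→0: 0={foll,b=5,log=-}
step 3 deliver 0→2: 2={lead,b=5,log=-}
step 4 propose(2,'y'): —
step 5 deliver 2→1: 1={foll,b=5,log=-}
step 6 deliver 1→2: —
step 7 deliver 2→0: 0={foll,b=5,log=y}
step 8 deliver 0→2: 2={lead,b=5,log=y}
step 9 propose(2,'x'): —
step 10 propose(0,'w'): —
step 11 deliver 0→2: —
step 12 crash(0): 0={✗foll,b=5,log=y}
step 13 deliver 0→1: —
step 14 recover(0): 0={foll,b=5,log=y}
step 15 deliver 1→0: —
step 16 deliver 1→2: —

2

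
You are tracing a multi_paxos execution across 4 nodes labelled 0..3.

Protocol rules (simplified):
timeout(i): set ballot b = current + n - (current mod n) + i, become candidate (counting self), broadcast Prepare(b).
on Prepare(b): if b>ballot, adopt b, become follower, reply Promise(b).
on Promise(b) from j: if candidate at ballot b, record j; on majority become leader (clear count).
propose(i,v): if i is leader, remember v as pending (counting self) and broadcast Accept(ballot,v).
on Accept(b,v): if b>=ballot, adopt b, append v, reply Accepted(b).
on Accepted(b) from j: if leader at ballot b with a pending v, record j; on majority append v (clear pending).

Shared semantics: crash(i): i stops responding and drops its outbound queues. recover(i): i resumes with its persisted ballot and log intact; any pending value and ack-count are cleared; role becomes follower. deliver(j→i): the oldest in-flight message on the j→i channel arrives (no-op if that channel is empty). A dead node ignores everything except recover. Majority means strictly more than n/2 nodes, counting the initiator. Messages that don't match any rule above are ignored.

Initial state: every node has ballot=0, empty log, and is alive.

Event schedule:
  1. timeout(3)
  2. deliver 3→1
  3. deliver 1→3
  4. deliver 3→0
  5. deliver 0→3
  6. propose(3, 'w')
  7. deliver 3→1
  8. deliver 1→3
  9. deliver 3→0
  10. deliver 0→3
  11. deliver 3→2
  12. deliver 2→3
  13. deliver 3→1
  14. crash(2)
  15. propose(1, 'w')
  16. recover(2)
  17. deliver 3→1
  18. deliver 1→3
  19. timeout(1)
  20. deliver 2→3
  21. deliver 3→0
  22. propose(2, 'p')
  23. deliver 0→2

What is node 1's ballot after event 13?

[1] timeout(3) → N3(cand b7 [-])
[2] deliver 3→1 → N1(foll b7 [-])
[3] deliver 1→3 → ∅
[4] deliver 3→0 → N0(foll b7 [-])
[5] deliver 0→3 → N3(lead b7 [-])
[6] propose(3,'w') → ∅
[7] deliver 3→1 → N1(foll b7 [w])
[8] deliver 1→3 → ∅
[9] deliver 3→0 → N0(foll b7 [w])
[10] deliver 0→3 → N3(lead b7 [w])
[11] deliver 3→2 → N2(foll b7 [-])
[12] deliver 2→3 → ∅
[13] deliver 3→1 → ∅

7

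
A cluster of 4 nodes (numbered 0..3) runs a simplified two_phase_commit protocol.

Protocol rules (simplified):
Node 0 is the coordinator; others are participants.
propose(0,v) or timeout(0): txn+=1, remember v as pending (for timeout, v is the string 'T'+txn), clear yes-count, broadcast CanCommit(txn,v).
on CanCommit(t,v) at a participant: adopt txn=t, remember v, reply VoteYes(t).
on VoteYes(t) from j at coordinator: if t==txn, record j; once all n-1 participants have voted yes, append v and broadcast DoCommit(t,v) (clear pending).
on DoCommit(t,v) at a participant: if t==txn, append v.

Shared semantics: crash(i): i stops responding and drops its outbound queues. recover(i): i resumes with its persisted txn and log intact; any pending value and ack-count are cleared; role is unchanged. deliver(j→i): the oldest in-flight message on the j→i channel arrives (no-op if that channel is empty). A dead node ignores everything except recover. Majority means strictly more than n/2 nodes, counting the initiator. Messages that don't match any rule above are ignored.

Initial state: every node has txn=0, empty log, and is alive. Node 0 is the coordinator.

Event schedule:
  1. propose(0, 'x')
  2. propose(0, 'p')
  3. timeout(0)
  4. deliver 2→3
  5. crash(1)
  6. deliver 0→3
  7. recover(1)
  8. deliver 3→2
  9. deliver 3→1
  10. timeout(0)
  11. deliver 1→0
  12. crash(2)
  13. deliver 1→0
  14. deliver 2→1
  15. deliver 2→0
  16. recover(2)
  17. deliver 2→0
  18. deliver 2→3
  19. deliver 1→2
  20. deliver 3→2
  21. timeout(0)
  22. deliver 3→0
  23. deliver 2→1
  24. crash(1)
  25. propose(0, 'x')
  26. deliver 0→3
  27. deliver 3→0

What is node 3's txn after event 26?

after 1 — propose(0,'x'): n0:coor/t1/[-]
after 2 — propose(0,'p'): n0:coor/t2/[-]
after 3 — timeout(0): n0:coor/t3/[-]
after 4 — deliver 2→3: ·
after 5 — crash(1): n1:✗part/t0/[-]
after 6 — deliver 0→3: n3:part/t1/[-]
after 7 — recover(1): n1:part/t0/[-]
after 8 — deliver 3→2: ·
after 9 — deliver 3→1: ·
after 10 — timeout(0): n0:coor/t4/[-]
after 11 — deliver 1→0: ·
after 12 — crash(2): n2:✗part/t0/[-]
after 13 — deliver 1→0: ·
after 14 — deliver 2→1: ·
after 15 — deliver 2→0: ·
after 16 — recover(2): n2:part/t0/[-]
after 17 — deliver 2→0: ·
after 18 — deliver 2→3: ·
after 19 — deliver 1→2: ·
after 20 — deliver 3→2: ·
after 21 — timeout(0): n0:coor/t5/[-]
after 22 — deliver 3→0: ·
after 23 — deliver 2→1: ·
after 24 — crash(1): n1:✗part/t0/[-]
after 25 — propose(0,'x'): n0:coor/t6/[-]
after 26 — deliver 0→3: n3:part/t2/[-]

2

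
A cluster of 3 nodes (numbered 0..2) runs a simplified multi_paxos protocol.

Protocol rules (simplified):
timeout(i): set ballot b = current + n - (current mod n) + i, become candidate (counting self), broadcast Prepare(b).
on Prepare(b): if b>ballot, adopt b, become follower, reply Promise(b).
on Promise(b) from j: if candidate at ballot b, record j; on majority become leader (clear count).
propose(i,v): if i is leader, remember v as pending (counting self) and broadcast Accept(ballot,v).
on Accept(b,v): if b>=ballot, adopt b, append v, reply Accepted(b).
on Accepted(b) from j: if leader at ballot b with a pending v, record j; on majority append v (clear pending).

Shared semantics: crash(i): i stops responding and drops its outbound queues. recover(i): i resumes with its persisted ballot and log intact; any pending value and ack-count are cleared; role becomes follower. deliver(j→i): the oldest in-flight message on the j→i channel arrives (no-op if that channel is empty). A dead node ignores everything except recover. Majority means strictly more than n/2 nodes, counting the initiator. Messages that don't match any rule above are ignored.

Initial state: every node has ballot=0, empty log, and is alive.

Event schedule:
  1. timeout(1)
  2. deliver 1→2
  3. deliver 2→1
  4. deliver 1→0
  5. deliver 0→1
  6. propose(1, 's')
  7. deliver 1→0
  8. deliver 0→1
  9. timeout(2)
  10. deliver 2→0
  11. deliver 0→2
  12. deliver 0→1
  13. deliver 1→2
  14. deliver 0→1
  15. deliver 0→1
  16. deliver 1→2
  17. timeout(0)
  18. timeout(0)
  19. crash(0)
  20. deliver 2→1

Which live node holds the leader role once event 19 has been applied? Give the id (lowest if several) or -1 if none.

step 1 timeout(1): 1={cand,b=4,log=-}
step 2 deliver 1→2: 2={foll,b=4,log=-}
step 3 deliver 2→1: 1={lead,b=4,log=-}
step 4 deliver 1→0: 0={foll,b=4,log=-}
step 5 deliver 0→1: —
step 6 propose(1,'s'): —
step 7 deliver 1→0: 0={foll,b=4,log=s}
step 8 deliver 0→1: 1={lead,b=4,log=s}
step 9 timeout(2): 2={cand,b=8,log=-}
step 10 deliver 2→0: 0={foll,b=8,log=s}
step 11 deliver 0→2: 2={lead,b=8,log=-}
step 12 deliver 0→1: —
step 13 deliver 1→2: —
step 14 deliver 0→1: —
step 15 deliver 0→1: —
step 16 deliver 1→2: —
step 17 timeout(0): 0={cand,b=9,log=s}
step 18 timeout(0): 0={cand,b=12,log=s}
step 19 crash(0): 0={✗cand,b=12,log=s}

1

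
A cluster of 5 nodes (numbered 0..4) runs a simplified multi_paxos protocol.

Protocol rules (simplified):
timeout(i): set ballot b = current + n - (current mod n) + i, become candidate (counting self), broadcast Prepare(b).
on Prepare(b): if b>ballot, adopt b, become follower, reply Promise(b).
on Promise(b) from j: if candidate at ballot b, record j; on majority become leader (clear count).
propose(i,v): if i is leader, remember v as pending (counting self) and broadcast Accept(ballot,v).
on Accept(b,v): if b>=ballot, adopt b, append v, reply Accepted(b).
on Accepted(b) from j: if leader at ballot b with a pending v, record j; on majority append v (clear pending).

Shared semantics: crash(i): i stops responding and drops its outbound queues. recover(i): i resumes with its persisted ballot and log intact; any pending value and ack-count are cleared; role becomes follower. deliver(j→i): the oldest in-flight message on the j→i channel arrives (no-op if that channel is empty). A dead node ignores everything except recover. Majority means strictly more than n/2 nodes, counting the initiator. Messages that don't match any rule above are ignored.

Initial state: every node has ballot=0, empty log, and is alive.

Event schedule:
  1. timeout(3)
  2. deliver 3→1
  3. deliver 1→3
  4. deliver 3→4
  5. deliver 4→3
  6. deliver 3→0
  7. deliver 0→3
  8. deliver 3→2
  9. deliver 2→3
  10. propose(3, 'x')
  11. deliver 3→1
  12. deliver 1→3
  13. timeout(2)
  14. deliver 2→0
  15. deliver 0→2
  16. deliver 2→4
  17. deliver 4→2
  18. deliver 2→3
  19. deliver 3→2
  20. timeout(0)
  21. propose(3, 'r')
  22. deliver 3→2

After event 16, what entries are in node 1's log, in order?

x

step 1 timeout(3): 3={cand,b=8,log=-}
step 2 deliver 3→1: 1={foll,b=8,log=-}
step 3 deliver 1→3: —
step 4 deliver 3→4: 4={foll,b=8,log=-}
step 5 deliver 4→3: 3={lead,b=8,log=-}
step 6 deliver 3→0: 0={foll,b=8,log=-}
step 7 deliver 0→3: —
step 8 deliver 3→2: 2={foll,b=8,log=-}
step 9 deliver 2→3: —
step 10 propose(3,'x'): —
step 11 deliver 3→1: 1={foll,b=8,log=x}
step 12 deliver 1→3: —
step 13 timeout(2): 2={cand,b=12,log=-}
step 14 deliver 2→0: 0={foll,b=12,log=-}
step 15 deliver 0→2: —
step 16 deliver 2→4: 4={foll,b=12,log=-}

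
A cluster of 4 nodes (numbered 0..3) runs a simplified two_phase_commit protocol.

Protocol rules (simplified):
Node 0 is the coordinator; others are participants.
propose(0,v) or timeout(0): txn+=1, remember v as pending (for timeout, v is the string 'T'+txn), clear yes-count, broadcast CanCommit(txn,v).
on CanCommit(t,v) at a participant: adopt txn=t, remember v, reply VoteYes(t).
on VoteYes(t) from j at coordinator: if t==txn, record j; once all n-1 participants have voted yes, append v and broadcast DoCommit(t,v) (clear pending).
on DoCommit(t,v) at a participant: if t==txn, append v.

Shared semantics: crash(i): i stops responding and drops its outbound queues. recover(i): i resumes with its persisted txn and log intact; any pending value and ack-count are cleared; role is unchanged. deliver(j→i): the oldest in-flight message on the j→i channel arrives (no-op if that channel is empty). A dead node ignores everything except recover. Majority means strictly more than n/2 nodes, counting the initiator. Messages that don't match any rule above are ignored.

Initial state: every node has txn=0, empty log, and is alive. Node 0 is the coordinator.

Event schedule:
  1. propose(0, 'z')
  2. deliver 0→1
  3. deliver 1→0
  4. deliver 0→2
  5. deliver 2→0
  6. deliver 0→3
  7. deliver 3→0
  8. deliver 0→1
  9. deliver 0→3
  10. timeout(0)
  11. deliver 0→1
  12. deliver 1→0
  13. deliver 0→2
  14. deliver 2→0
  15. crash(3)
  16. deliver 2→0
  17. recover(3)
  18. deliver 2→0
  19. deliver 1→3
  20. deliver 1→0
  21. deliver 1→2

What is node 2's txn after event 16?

1. propose(0,'z'):  <0:coor t1 ->
2. deliver 0→1:  <1:part t1 ->
3. deliver 1→0:  nop
4. deliver 0→2:  <2:part t1 ->
5. deliver 2→0:  nop
6. deliver 0→3:  <3:part t1 ->
7. deliver 3→0:  <0:coor t1 z>
8. deliver 0→1:  <1:part t1 z>
9. deliver 0→3:  <3:part t1 z>
10. timeout(0):  <0:coor t2 z>
11. deliver 0→1:  <1:part t2 z>
12. deliver 1→0:  nop
13. deliver 0→2:  <2:part t1 z>
14. deliver 2→0:  nop
15. crash(3):  <3:✗part t1 z>
16. deliver 2→0:  nop

1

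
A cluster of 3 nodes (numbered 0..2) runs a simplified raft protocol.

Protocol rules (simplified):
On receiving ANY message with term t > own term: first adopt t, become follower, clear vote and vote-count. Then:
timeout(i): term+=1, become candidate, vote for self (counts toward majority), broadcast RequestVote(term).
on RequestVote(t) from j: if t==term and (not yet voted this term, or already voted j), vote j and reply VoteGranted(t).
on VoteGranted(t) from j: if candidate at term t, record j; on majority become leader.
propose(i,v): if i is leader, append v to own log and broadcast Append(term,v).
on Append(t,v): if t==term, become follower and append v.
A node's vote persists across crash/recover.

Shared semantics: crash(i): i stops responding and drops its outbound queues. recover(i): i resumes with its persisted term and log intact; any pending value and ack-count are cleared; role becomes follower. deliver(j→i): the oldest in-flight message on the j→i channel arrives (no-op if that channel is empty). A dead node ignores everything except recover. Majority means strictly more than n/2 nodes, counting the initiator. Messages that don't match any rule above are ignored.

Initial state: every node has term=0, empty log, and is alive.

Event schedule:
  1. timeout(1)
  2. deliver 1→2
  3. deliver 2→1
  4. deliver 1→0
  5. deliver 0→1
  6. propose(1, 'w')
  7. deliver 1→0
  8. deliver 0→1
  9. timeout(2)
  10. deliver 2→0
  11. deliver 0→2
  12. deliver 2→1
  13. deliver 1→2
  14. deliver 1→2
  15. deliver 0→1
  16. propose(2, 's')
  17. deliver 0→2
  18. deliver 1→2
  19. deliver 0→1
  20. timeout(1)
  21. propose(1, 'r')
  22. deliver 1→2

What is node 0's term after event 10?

2

1. timeout(1):  <1:cand t1 ->
2. deliver 1→2:  <2:foll t1 ->
3. deliver 2→1:  <1:lead t1 ->
4. deliver 1→0:  <0:foll t1 ->
5. deliver 0→1:  nop
6. propose(1,'w'):  <1:lead t1 w>
7. deliver 1→0:  <0:foll t1 w>
8. deliver 0→1:  nop
9. timeout(2):  <2:cand t2 ->
10. deliver 2→0:  <0:foll t2 w>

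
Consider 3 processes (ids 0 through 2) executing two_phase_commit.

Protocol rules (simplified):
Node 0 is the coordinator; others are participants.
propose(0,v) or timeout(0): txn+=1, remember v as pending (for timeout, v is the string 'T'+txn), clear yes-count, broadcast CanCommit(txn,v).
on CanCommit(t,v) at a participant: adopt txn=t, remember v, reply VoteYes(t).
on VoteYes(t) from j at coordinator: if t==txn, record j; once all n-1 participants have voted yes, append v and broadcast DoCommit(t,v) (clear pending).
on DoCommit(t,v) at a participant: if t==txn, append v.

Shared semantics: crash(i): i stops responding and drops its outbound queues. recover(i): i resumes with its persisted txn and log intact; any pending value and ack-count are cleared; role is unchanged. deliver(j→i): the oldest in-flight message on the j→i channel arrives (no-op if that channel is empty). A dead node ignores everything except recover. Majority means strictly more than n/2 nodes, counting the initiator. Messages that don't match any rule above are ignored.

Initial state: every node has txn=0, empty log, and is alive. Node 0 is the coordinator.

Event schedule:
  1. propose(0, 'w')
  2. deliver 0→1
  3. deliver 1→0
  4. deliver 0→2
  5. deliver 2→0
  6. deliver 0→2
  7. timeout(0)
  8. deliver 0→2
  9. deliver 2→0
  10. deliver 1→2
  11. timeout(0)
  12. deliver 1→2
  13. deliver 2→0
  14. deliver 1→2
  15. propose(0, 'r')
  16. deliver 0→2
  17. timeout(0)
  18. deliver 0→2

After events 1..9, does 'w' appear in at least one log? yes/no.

yes

step 1 propose(0,'w'): 0={coor,t=1,log=-}
step 2 deliver 0→1: 1={part,t=1,log=-}
step 3 deliver 1→0: —
step 4 deliver 0→2: 2={part,t=1,log=-}
step 5 deliver 2→0: 0={coor,t=1,log=w}
step 6 deliver 0→2: 2={part,t=1,log=w}
step 7 timeout(0): 0={coor,t=2,log=w}
step 8 deliver 0→2: 2={part,t=2,log=w}
step 9 deliver 2→0: —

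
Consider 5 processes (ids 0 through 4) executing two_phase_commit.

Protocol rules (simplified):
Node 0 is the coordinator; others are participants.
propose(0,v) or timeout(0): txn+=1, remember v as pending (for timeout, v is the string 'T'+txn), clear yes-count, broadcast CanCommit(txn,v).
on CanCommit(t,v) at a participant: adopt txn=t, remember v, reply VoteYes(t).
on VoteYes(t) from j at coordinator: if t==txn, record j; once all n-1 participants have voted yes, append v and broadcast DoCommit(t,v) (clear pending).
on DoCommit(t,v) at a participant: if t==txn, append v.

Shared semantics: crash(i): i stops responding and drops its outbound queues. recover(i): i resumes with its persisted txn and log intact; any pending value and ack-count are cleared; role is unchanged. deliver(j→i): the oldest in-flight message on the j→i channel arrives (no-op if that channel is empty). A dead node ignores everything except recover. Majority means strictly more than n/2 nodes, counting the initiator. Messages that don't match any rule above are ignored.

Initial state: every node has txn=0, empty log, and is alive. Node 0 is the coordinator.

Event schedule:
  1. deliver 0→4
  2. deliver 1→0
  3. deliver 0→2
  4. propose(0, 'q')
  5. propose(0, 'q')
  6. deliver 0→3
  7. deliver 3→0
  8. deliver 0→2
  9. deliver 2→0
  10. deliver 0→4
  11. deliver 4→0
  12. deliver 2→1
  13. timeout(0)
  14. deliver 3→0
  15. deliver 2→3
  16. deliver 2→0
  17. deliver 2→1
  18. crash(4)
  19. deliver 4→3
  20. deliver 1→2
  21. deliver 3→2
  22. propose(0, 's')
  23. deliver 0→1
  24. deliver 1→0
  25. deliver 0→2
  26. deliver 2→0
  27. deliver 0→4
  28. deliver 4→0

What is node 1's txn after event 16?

0

step 1 deliver 0→4: —
step 2 deliver 1→0: —
step 3 deliver 0→2: —
step 4 propose(0,'q'): 0={coor,t=1,log=-}
step 5 propose(0,'q'): 0={coor,t=2,log=-}
step 6 deliver 0→3: 3={part,t=1,log=-}
step 7 deliver 3→0: —
step 8 deliver 0→2: 2={part,t=1,log=-}
step 9 deliver 2→0: —
step 10 deliver 0→4: 4={part,t=1,log=-}
step 11 deliver 4→0: —
step 12 deliver 2→1: —
step 13 timeout(0): 0={coor,t=3,log=-}
step 14 deliver 3→0: —
step 15 deliver 2→3: —
step 16 deliver 2→0: —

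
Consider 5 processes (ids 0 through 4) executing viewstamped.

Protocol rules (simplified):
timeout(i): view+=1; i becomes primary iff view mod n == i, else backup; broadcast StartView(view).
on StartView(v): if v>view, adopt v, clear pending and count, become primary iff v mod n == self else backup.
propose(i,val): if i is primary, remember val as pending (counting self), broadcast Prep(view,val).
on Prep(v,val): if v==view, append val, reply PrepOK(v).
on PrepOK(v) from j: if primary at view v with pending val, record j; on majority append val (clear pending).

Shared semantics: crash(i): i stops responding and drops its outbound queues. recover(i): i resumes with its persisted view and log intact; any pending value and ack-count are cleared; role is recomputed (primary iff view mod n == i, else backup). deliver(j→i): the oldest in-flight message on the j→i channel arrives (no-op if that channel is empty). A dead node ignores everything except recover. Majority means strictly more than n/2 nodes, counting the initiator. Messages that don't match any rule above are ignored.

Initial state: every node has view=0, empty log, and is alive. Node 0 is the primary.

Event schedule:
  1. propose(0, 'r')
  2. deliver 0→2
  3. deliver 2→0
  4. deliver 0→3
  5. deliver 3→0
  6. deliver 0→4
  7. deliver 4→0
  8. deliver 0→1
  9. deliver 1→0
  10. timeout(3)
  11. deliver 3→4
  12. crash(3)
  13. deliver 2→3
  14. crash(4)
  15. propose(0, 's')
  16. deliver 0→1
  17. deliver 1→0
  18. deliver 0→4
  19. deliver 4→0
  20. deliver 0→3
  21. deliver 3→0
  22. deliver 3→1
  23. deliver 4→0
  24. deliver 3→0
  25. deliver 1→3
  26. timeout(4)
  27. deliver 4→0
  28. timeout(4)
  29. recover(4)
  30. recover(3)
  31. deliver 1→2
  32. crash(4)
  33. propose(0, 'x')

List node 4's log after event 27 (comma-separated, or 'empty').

r

after 1 — propose(0,'r'): ·
after 2 — deliver 0→2: n2:back/v0/[r]
after 3 — deliver 2→0: ·
after 4 — deliver 0→3: n3:back/v0/[r]
after 5 — deliver 3→0: n0:prim/v0/[r]
after 6 — deliver 0→4: n4:back/v0/[r]
after 7 — deliver 4→0: ·
after 8 — deliver 0→1: n1:back/v0/[r]
after 9 — deliver 1→0: ·
after 10 — timeout(3): n3:back/v1/[r]
after 11 — deliver 3→4: n4:back/v1/[r]
after 12 — crash(3): n3:✗back/v1/[r]
after 13 — deliver 2→3: ·
after 14 — crash(4): n4:✗back/v1/[r]
after 15 — propose(0,'s'): ·
after 16 — deliver 0→1: n1:back/v0/[r,s]
after 17 — deliver 1→0: ·
after 18 — deliver 0→4: ·
after 19 — deliver 4→0: ·
after 20 — deliver 0→3: ·
after 21 — deliver 3→0: ·
after 22 — deliver 3→1: ·
after 23 — deliver 4→0: ·
after 24 — deliver 3→0: ·
after 25 — deliver 1→3: ·
after 26 — timeout(4): ·
after 27 — deliver 4→0: ·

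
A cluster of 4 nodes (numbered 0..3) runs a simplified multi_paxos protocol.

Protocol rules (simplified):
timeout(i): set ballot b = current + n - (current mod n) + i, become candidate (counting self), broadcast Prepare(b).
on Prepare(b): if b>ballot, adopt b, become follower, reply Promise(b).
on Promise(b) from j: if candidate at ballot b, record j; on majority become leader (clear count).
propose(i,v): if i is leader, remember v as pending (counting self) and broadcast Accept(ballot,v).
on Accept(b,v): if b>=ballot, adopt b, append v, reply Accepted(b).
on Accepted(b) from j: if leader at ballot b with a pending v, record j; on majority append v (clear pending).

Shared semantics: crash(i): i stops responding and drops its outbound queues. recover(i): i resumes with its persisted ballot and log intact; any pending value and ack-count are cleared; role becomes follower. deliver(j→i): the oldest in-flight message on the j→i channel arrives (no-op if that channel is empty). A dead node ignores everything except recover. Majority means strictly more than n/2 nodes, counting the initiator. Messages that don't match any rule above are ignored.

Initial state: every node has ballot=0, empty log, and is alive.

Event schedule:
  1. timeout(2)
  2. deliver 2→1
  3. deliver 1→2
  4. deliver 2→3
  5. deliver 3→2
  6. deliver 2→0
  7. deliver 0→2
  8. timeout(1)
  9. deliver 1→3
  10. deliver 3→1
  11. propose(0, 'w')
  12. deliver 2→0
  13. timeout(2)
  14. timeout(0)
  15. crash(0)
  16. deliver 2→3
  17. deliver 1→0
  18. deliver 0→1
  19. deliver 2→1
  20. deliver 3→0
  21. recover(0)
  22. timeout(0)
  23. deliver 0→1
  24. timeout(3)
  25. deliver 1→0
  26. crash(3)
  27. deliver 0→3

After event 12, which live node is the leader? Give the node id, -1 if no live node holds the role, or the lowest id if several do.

1. timeout(2):  <2:cand b6 ->
2. deliver 2→1:  <1:foll b6 ->
3. deliver 1→2:  nop
4. deliver 2→3:  <3:foll b6 ->
5. deliver 3→2:  <2:lead b6 ->
6. deliver 2→0:  <0:foll b6 ->
7. deliver 0→2:  nop
8. timeout(1):  <1:cand b9 ->
9. deliver 1→3:  <3:foll b9 ->
10. deliver 3→1:  nop
11. propose(0,'w'):  nop
12. deliver 2→0:  nop

2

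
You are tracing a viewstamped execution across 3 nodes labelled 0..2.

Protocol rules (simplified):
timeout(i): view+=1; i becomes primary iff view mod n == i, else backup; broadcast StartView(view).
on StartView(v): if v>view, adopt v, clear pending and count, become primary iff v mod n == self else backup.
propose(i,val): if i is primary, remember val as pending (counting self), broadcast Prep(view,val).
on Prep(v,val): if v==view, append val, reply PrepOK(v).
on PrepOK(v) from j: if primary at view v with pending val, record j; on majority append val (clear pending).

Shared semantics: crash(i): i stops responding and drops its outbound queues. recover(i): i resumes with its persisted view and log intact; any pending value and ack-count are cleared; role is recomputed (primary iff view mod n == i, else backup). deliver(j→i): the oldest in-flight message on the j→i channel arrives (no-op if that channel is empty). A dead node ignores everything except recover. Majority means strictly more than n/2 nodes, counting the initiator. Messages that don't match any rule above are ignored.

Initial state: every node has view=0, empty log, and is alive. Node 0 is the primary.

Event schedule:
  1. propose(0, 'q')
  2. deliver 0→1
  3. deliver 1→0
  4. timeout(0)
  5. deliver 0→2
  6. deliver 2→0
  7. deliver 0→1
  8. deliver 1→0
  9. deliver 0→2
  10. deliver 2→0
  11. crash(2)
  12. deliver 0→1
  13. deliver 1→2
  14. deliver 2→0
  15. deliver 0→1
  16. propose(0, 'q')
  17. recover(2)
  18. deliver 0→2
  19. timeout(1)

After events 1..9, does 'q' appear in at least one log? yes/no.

yes

[1] propose(0,'q') → ∅
[2] deliver 0→1 → N1(back v0 [q])
[3] deliver 1→0 → N0(prim v0 [q])
[4] timeout(0) → N0(back v1 [q])
[5] deliver 0→2 → N2(back v0 [q])
[6] deliver 2→0 → ∅
[7] deliver 0→1 → N1(prim v1 [q])
[8] deliver 1→0 → ∅
[9] deliver 0→2 → N2(back v1 [q])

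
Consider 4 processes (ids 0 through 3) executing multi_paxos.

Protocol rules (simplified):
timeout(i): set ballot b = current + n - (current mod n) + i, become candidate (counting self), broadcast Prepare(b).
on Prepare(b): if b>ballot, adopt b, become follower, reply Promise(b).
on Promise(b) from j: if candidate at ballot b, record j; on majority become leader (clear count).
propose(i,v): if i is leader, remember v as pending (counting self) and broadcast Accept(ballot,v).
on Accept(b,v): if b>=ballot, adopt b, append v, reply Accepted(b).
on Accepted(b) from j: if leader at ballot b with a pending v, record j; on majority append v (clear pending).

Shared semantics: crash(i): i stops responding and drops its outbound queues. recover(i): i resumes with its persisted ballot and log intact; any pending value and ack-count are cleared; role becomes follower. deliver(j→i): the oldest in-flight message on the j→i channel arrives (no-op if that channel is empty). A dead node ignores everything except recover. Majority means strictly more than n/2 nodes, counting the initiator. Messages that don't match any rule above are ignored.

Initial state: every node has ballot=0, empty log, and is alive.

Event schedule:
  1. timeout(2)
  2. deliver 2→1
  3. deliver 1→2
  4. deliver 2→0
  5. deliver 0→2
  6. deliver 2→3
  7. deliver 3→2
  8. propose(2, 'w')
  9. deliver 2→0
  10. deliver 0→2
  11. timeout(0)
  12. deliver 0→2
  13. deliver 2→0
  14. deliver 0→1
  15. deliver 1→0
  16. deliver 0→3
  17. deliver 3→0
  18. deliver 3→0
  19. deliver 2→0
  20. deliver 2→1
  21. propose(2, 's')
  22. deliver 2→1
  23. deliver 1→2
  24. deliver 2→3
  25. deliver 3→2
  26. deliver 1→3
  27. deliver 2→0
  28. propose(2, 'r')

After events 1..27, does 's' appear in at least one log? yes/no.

e1 timeout(2): 2[cand,b=6,-]
e2 deliver 2→1: 1[foll,b=6,-]
e3 deliver 1→2: ·
e4 deliver 2→0: 0[foll,b=6,-]
e5 deliver 0→2: 2[lead,b=6,-]
e6 deliver 2→3: 3[foll,b=6,-]
e7 deliver 3→2: ·
e8 propose(2,'w'): ·
e9 deliver 2→0: 0[foll,b=6,w]
e10 deliver 0→2: ·
e11 timeout(0): 0[cand,b=8,w]
e12 deliver 0→2: 2[foll,b=8,-]
e13 deliver 2→0: ·
e14 deliver 0→1: 1[foll,b=8,-]
e15 deliver 1→0: 0[lead,b=8,w]
e16 deliver 0→3: 3[foll,b=8,-]
e17 deliver 3→0: ·
e18 deliver 3→0: ·
e19 deliver 2→0: ·
e20 deliver 2→1: ·
e21 propose(2,'s'): ·
e22 deliver 2→1: ·
e23 deliver 1→2: ·
e24 deliver 2→3: ·
e25 deliver 3→2: ·
e26 deliver 1→3: ·
e27 deliver 2→0: ·

no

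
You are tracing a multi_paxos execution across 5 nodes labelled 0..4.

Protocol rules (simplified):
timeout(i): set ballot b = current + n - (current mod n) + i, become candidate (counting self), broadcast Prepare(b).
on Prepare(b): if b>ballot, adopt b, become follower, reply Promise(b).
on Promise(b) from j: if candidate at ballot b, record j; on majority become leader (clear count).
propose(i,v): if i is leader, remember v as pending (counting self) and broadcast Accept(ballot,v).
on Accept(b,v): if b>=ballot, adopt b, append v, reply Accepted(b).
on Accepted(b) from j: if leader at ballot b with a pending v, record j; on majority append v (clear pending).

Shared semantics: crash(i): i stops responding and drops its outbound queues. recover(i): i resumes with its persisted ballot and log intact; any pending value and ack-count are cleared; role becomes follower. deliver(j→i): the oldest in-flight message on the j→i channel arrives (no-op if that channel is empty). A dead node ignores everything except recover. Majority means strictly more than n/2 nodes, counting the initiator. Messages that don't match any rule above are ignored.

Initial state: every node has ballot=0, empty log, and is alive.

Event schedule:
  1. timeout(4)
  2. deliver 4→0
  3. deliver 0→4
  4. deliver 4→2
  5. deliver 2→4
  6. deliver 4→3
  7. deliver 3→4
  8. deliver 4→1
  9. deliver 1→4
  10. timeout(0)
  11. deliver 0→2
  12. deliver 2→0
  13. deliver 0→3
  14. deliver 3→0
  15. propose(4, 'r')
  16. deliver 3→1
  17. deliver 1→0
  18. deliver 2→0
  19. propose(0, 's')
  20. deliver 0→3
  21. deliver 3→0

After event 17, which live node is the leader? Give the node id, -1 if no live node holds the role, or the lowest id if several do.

0

1. timeout(4):  <4:cand b9 ->
2. deliver 4→0:  <0:foll b9 ->
3. deliver 0→4:  nop
4. deliver 4→2:  <2:foll b9 ->
5. deliver 2→4:  <4:lead b9 ->
6. deliver 4→3:  <3:foll b9 ->
7. deliver 3→4:  nop
8. deliver 4→1:  <1:foll b9 ->
9. deliver 1→4:  nop
10. timeout(0):  <0:cand b10 ->
11. deliver 0→2:  <2:foll b10 ->
12. deliver 2→0:  nop
13. deliver 0→3:  <3:foll b10 ->
14. deliver 3→0:  <0:lead b10 ->
15. propose(4,'r'):  nop
16. deliver 3→1:  nop
17. deliver 1→0:  nop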